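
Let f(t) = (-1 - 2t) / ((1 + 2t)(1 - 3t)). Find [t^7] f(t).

-2187

Partial fractions give a closed form: a_n = (-1)·3^n.
At n = 7: a_7 = -2187.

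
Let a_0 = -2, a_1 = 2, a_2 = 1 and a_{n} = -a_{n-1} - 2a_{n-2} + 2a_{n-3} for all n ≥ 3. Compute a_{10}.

247

The ordinary generating function has denominator 1 + t + 2t^2 - 2t^3.
Iterating the recurrence: a_0,…,a_{10} = -2, 2, 1, -9, 11, 9, -49, 53, 63, -267, 247.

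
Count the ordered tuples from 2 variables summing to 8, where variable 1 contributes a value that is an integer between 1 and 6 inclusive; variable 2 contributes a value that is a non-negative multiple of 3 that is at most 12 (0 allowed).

2

The generating function for the choices is (x + x^2 + x^3 + x^4 + x^5 + x^6)·(1 + x^3 + x^6 + x^9 + x^12); the count is [x^8].
(x + x^2 + x^3 + x^4 + x^5 + x^6) has coefficients 0,1,1,1,1,1,1 for degrees 0…6.
(1 + x^3 + x^6 + x^9 + x^12) has coefficients 1,0,0,1,0,0,1,0,0 for degrees 0…8.
[x^8] = 1·0 + 1·1 + 1·0 + 1·0 + 1·1 + 1·0 = 2.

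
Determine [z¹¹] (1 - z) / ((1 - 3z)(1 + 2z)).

69630

The denominator gives the recurrence a_n = a_(n−1) + 6a_(n−2) for n ≥ 3; the numerator fixes a_0 = 1, a_1 = 0, a_2 = 6.
Iterating: 1, 0, 6, 6, 42, 78, 330, 798, 2778, 7566, 24234, 69630, so a_11 = 69630.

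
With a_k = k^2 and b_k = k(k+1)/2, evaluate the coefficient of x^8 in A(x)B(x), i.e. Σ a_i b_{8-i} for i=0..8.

714

This is [x^8] in the product of the two ordinary generating functions.
Σ = 0·36 + 1·28 + 4·21 + 9·15 + 16·10 + 25·6 + 36·3 + 49·1 + 64·0 = 714.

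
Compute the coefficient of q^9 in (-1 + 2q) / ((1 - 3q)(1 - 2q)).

The denominator gives the recurrence a_n = 5a_(n−1) − 6a_(n−2) for n ≥ 2; the numerator fixes a_0 = -1, a_1 = -3.
Iterating: -1, -3, -9, -27, -81, -243, -729, -2187, -6561, -19683, so a_9 = -19683.

-19683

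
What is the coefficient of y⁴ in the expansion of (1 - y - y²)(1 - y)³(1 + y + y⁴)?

(1 - y - y²) has coefficients 1,-1,-1 for degrees 0…2.
(1 - y)³ has coefficients 1,-3,3,-1,0 for degrees 0…4.
Finally multiplying by (1 + y + y⁴), the product of all factors after the first has coefficients 1,-2,0,2,0 for degrees 0…4.
[y⁴] = 1·0 − 1·2 − 1·0 = -2.

-2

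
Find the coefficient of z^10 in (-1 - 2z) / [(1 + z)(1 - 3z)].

The denominator gives the recurrence a_n = 2a_(n−1) + 3a_(n−2) for n ≥ 2; the numerator fixes a_0 = -1, a_1 = -4.
Iterating: -1, -4, -11, -34, -101, -304, -911, -2734, -8201, -24604, -73811, so a_10 = -73811.

-73811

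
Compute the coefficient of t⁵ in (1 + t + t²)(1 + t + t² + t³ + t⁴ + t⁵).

3

(1 + t + t²) has coefficients 1,1,1 for degrees 0…2.
(1 + t + t² + t³ + t⁴ + t⁵) has coefficients 1,1,1,1,1,1 for degrees 0…5.
[t⁵] = 1·1 + 1·1 + 1·1 = 3.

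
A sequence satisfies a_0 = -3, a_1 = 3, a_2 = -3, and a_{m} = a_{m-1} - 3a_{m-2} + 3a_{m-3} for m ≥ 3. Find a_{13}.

4371

The ordinary generating function has denominator 1 - x + 3x^2 - 3x^3.
Iterating the recurrence: a_0,…,a_{13} = -3, 3, -3, -21, -3, 51, -3, -165, -3, 483, -3, -1461, -3, 4371.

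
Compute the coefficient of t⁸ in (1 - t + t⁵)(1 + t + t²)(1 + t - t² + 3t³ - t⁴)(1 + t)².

6

(1 - t + t⁵) has coefficients 1,-1,0,0,0,1 for degrees 0…5.
(1 + t + t²) has coefficients 1,1,1,0,0,0,0,0,0 for degrees 0…8.
Multiplying by (1 + t - t² + 3t³ - t⁴) gives running coefficients 1,2,1,3,1,2,-1,0,0 for degrees 0…8.
Finally multiplying by (1 + t)², the product of all factors after the first has coefficients 1,4,6,7,8,7,4,0,-1 for degrees 0…8.
[t⁸] = 1·(-1) − 1·0 + 1·7 = 6.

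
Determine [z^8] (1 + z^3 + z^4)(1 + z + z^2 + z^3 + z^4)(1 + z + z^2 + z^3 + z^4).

10

(1 + z^3 + z^4) has coefficients 1,0,0,1,1 for degrees 0…4.
(1 + z + z^2 + z^3 + z^4) has coefficients 1,1,1,1,1,0,0,0,0 for degrees 0…8.
Finally multiplying by (1 + z + z^2 + z^3 + z^4), the product of all factors after the first has coefficients 1,2,3,4,5,4,3,2,1 for degrees 0…8.
[z^8] = 1·1 + 1·4 + 1·5 = 10.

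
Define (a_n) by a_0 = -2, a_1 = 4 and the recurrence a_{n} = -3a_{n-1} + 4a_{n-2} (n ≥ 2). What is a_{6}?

The ordinary generating function has denominator 1 + 3y - 4y^2.
Iterating the recurrence: a_0,…,a_{6} = -2, 4, -20, 76, -308, 1228, -4916.

-4916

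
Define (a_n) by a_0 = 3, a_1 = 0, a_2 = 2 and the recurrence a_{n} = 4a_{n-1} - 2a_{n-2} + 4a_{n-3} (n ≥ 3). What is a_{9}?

53824

The ordinary generating function has denominator 1 - 4t + 2t^2 - 4t^3.
Iterating the recurrence: a_0,…,a_{9} = 3, 0, 2, 20, 76, 272, 1016, 3824, 14352, 53824.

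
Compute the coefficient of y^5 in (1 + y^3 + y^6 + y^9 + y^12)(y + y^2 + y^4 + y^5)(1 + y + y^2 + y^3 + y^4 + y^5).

6

(1 + y^3 + y^6 + y^9 + y^12) has coefficients 1,0,0,1,0,0 for degrees 0…5.
(y + y^2 + y^4 + y^5) has coefficients 0,1,1,0,1,1 for degrees 0…5.
Finally multiplying by (1 + y + y^2 + y^3 + y^4 + y^5), the product of all factors after the first has coefficients 0,1,2,2,3,4 for degrees 0…5.
[y^5] = 1·4 + 1·2 = 6.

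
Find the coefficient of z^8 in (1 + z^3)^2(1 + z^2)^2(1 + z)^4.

33

(1 + z^3)^2 has coefficients 1,0,0,2,0,0,1 for degrees 0…6.
(1 + z^2)^2 has coefficients 1,0,2,0,1,0,0,0,0 for degrees 0…8.
Finally multiplying by (1 + z)^4, the product of all factors after the first has coefficients 1,4,8,12,14,12,8,4,1 for degrees 0…8.
[z^8] = 1·1 + 2·12 + 1·8 = 33.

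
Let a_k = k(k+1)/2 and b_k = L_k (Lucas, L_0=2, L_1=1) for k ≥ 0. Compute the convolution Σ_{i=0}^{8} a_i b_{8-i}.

442

This is [x^8] in the product of the two ordinary generating functions.
Σ = 0·47 + 1·29 + 3·18 + 6·11 + 10·7 + 15·4 + 21·3 + 28·1 + 36·2 = 442.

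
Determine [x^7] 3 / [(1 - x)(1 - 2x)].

765

Partial fractions give a closed form: a_n = (-3)·1^n + (6)·2^n.
At n = 7: a_7 = 765.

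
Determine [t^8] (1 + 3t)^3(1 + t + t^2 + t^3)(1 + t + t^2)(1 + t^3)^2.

437

(1 + 3t)^3 has coefficients 1,9,27,27 for degrees 0…3.
(1 + t + t^2 + t^3) has coefficients 1,1,1,1,0,0,0,0,0 for degrees 0…8.
Multiplying by (1 + t + t^2) gives running coefficients 1,2,3,3,2,1,0,0,0 for degrees 0…8.
Finally multiplying by (1 + t^3)^2, the product of all factors after the first has coefficients 1,2,3,5,6,7,7,6,5 for degrees 0…8.
[t^8] = 1·5 + 9·6 + 27·7 + 27·7 = 437.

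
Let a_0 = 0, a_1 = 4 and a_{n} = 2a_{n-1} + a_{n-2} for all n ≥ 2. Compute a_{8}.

The ordinary generating function has denominator 1 - 2q - q^2.
Iterating the recurrence: a_0,…,a_{8} = 0, 4, 8, 20, 48, 116, 280, 676, 1632.

1632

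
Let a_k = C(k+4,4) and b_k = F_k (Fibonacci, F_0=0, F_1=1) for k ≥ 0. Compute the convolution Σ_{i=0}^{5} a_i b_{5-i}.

This is [x^5] in the product of the two ordinary generating functions.
Σ = 1·5 + 5·3 + 15·2 + 35·1 + 70·1 + 126·0 = 155.

155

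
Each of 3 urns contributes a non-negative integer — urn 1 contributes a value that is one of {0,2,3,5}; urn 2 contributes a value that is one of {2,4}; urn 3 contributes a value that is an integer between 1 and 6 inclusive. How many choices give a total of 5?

The generating function for the choices is (1 + x² + x³ + x⁵)·(x² + x⁴)·(x + x² + x³ + x⁴ + x⁵ + x⁶); the count is [x⁵].
(1 + x² + x³ + x⁵) has coefficients 1,0,1,1,0,1 for degrees 0…5.
(x² + x⁴) has coefficients 0,0,1,0,1,0 for degrees 0…5.
Finally multiplying by (x + x² + x³ + x⁴ + x⁵ + x⁶), the product of all factors after the first has coefficients 0,0,0,1,1,2 for degrees 0…5.
[x⁵] = 1·2 + 1·1 + 1·0 + 1·0 = 3.

3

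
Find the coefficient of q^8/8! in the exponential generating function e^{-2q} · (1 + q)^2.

1792

The EGF product rule gives c_8 = Σ_{k_1+k_2=8} C(8; k_1,k_2) · ∏ g_i(k_i), where e^{-2q} gives (-2)^k; (1+q)^2 gives the falling factorial (2)_k.
g_1(k) for k = 0…8: 1, -2, 4, -8, 16, -32, 64, -128, 256.
g_2(k) for k = 0…8: 1, 2, 2, 0, 0, 0, 0, 0, 0.
c_8 = Σ_k C(8,k)·g_1(k)·g_2(8−k) = 28·64·2 + 8·(-128)·2 + 1·256·1 = 3584 − 2048 + 256 = 1792.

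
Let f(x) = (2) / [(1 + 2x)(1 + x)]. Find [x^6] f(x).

254

Partial fractions give a closed form: a_n = (4)·(-2)^n + (-2)·(-1)^n.
At n = 6: a_6 = 254.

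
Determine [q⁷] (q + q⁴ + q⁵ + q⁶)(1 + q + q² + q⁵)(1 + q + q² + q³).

(q + q⁴ + q⁵ + q⁶) has coefficients 0,1,0,0,1,1,1 for degrees 0…6.
(1 + q + q² + q⁵) has coefficients 1,1,1,0,0,1,0,0 for degrees 0…7.
Finally multiplying by (1 + q + q² + q³), the product of all factors after the first has coefficients 1,2,3,3,2,2,1,1 for degrees 0…7.
[q⁷] = 1·1 + 1·3 + 1·3 + 1·2 = 9.

9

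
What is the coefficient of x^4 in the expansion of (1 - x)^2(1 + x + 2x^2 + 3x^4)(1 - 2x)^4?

(1 - x)^2 has coefficients 1,-2,1 for degrees 0…2.
(1 + x + 2x^2 + 3x^4) has coefficients 1,1,2,0,3 for degrees 0…4.
Finally multiplying by (1 - 2x)^4, the product of all factors after the first has coefficients 1,-7,18,-24,35 for degrees 0…4.
[x^4] = 1·35 − 2·(-24) + 1·18 = 101.

101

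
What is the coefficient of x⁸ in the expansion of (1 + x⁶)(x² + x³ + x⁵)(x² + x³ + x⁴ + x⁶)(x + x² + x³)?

6

(1 + x⁶) has coefficients 1,0,0,0,0,0,1 for degrees 0…6.
(x² + x³ + x⁵) has coefficients 0,0,1,1,0,1,0,0,0 for degrees 0…8.
Multiplying by (x² + x³ + x⁴ + x⁶) gives running coefficients 0,0,0,0,1,2,2,2,2 for degrees 0…8.
Finally multiplying by (x + x² + x³), the product of all factors after the first has coefficients 0,0,0,0,0,1,3,5,6 for degrees 0…8.
[x⁸] = 1·6 + 1·0 = 6.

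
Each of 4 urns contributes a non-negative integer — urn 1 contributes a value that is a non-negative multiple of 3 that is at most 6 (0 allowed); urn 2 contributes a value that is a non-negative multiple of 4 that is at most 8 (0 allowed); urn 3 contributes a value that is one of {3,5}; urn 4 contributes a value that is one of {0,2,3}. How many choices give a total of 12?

4

The generating function for the choices is (1 + z³ + z⁶)·(1 + z⁴ + z⁸)·(z³ + z⁵)·(1 + z² + z³); the count is [z¹²].
(1 + z³ + z⁶) has coefficients 1,0,0,1,0,0,1 for degrees 0…6.
(1 + z⁴ + z⁸) has coefficients 1,0,0,0,1,0,0,0,1,0,0,0,0 for degrees 0…12.
Multiplying by (z³ + z⁵) gives running coefficients 0,0,0,1,0,1,0,1,0,1,0,1,0 for degrees 0…12.
Finally multiplying by (1 + z² + z³), the product of all factors after the first has coefficients 0,0,0,1,0,2,1,2,1,2,1,2,1 for degrees 0…12.
[z¹²] = 1·1 + 1·2 + 1·1 = 4.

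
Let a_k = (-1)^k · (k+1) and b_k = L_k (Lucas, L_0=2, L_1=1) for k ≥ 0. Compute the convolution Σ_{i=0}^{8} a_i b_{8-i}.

The convolution is the x^8 coefficient of A(x)B(x).
Σ = 1·47 − 2·29 + 3·18 − 4·11 + 5·7 − 6·4 + 7·3 − 8·1 + 9·2 = 41.

41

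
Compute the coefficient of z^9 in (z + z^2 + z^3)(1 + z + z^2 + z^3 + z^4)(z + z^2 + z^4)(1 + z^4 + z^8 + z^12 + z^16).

11

(z + z^2 + z^3) has coefficients 0,1,1,1 for degrees 0…3.
(1 + z + z^2 + z^3 + z^4) has coefficients 1,1,1,1,1,0,0,0,0,0 for degrees 0…9.
Multiplying by (z + z^2 + z^4) gives running coefficients 0,1,2,2,3,3,2,1,1,0 for degrees 0…9.
Finally multiplying by (1 + z^4 + z^8 + z^12 + z^16), the product of all factors after the first has coefficients 0,1,2,2,3,4,4,3,4,4 for degrees 0…9.
[z^9] = 1·4 + 1·3 + 1·4 = 11.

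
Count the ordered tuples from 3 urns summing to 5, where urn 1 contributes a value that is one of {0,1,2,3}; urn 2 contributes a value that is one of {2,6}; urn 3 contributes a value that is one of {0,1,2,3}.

4

The generating function for the choices is (1 + x + x² + x³)·(x² + x⁶)·(1 + x + x² + x³); the count is [x⁵].
(1 + x + x² + x³) has coefficients 1,1,1,1 for degrees 0…3.
(x² + x⁶) has coefficients 0,0,1,0,0,0 for degrees 0…5.
Finally multiplying by (1 + x + x² + x³), the product of all factors after the first has coefficients 0,0,1,1,1,1 for degrees 0…5.
[x⁵] = 1·1 + 1·1 + 1·1 + 1·1 = 4.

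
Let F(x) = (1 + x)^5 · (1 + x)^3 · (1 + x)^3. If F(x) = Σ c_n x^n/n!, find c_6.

The EGF product rule gives c_6 = Σ_{k_1+k_2+k_3=6} C(6; k_1,k_2,k_3) · ∏ g_i(k_i), where (1+x)^5 gives the falling factorial (5)_k; (1+x)^3 gives the falling factorial (3)_k; (1+x)^3 gives the falling factorial (3)_k.
g_1(k) for k = 0…6: 1, 5, 20, 60, 120, 120, 0.
g_2(k) for k = 0…6: 1, 3, 6, 6, 0, 0, 0.
g_3(k) for k = 0…6: 1, 3, 6, 6, 0, 0, 0.
First combine the last two factors: h(k) = Σ_j C(k,j)·g_2(j)·g_3(k−j) for k = 0…6: 1, 6, 30, 120, 360, 720, 720.
c_6 = Σ_k C(6,k)·g_1(k)·h(6−k) = 1·1·720 + 6·5·720 + 15·20·360 + 20·60·120 + 15·120·30 + 6·120·6 = 720 + 21600 + 108000 + 144000 + 54000 + 4320 = 332640.

332640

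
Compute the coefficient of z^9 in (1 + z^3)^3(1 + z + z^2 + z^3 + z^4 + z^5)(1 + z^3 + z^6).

14

(1 + z^3)^3 has coefficients 1,0,0,3,0,0,3,0,0,1 for degrees 0…9.
(1 + z + z^2 + z^3 + z^4 + z^5) has coefficients 1,1,1,1,1,1,0,0,0,0 for degrees 0…9.
Finally multiplying by (1 + z^3 + z^6), the product of all factors after the first has coefficients 1,1,1,2,2,2,2,2,2,1 for degrees 0…9.
[z^9] = 1·1 + 3·2 + 3·2 + 1·1 = 14.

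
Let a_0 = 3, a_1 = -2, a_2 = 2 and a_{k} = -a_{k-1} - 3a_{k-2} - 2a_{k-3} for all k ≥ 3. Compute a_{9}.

22

The ordinary generating function has denominator 1 + x + 3x^2 + 2x^3.
Iterating the recurrence: a_0,…,a_{9} = 3, -2, 2, -2, 0, 2, 2, -8, -2, 22.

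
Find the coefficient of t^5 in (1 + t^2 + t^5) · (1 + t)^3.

2

(1 + t^2 + t^5) has coefficients 1,0,1,0,0,1 for degrees 0…5.
(1 + t)^3 has coefficients 1,3,3,1,0,0 for degrees 0…5.
[t^5] = 1·0 + 1·1 + 1·1 = 2.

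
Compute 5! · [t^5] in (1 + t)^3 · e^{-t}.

14

The EGF product rule gives c_5 = Σ_{k_1+k_2=5} C(5; k_1,k_2) · ∏ g_i(k_i), where (1+t)^3 gives the falling factorial (3)_k; e^{-t} gives (-1)^k.
g_1(k) for k = 0…5: 1, 3, 6, 6, 0, 0.
g_2(k) for k = 0…5: 1, -1, 1, -1, 1, -1.
c_5 = Σ_k C(5,k)·g_1(k)·g_2(5−k) = 1·1·(-1) + 5·3·1 + 10·6·(-1) + 10·6·1 = −1 + 15 − 60 + 60 = 14.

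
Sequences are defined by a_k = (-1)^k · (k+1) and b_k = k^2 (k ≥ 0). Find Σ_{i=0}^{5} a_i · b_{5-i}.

Write out a_i and b_{5-i} for i = 0,…,5 and sum the products.
Σ = 1·25 − 2·16 + 3·9 − 4·4 + 5·1 − 6·0 = 9.

9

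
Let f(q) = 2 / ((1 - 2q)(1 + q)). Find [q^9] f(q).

682

Partial fractions give a closed form: a_n = (4/3)·2^n + (2/3)·(-1)^n.
At n = 9: a_9 = 682.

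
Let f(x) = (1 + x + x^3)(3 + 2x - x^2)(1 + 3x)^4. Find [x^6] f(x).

393

(1 + x + x^3) has coefficients 1,1,0,1 for degrees 0…3.
(3 + 2x - x^2) has coefficients 3,2,-1,0,0,0,0 for degrees 0…6.
Finally multiplying by (1 + 3x)^4, the product of all factors after the first has coefficients 3,38,185,420,405,54,-81 for degrees 0…6.
[x^6] = 1·(-81) + 1·54 + 1·420 = 393.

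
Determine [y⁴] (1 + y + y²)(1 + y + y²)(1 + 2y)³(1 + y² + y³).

(1 + y + y²) has coefficients 1,1,1 for degrees 0…2.
(1 + y + y²) has coefficients 1,1,1,0,0 for degrees 0…4.
Multiplying by (1 + 2y)³ gives running coefficients 1,7,19,26,20 for degrees 0…4.
Finally multiplying by (1 + y² + y³), the product of all factors after the first has coefficients 1,7,20,34,46 for degrees 0…4.
[y⁴] = 1·46 + 1·34 + 1·20 = 100.

100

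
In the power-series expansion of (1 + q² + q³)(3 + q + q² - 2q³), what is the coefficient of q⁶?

-2

(1 + q² + q³) has coefficients 1,0,1,1 for degrees 0…3.
(3 + q + q² - 2q³) has coefficients 3,1,1,-2,0,0,0 for degrees 0…6.
[q⁶] = 1·0 + 1·0 + 1·(-2) = -2.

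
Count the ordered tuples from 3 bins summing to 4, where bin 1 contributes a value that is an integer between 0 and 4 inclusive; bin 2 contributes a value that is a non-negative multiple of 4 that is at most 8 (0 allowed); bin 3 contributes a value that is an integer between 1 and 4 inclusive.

4

The generating function for the choices is (1 + x + x^2 + x^3 + x^4)·(1 + x^4 + x^8)·(x + x^2 + x^3 + x^4); the count is [x^4].
(1 + x + x^2 + x^3 + x^4) has coefficients 1,1,1,1,1 for degrees 0…4.
(1 + x^4 + x^8) has coefficients 1,0,0,0,1 for degrees 0…4.
Finally multiplying by (x + x^2 + x^3 + x^4), the product of all factors after the first has coefficients 0,1,1,1,1 for degrees 0…4.
[x^4] = 1·1 + 1·1 + 1·1 + 1·1 + 1·0 = 4.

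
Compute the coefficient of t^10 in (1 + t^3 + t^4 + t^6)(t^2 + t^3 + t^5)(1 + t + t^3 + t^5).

5

(1 + t^3 + t^4 + t^6) has coefficients 1,0,0,1,1,0,1 for degrees 0…6.
(t^2 + t^3 + t^5) has coefficients 0,0,1,1,0,1,0,0,0,0,0 for degrees 0…10.
Finally multiplying by (1 + t + t^3 + t^5), the product of all factors after the first has coefficients 0,0,1,2,1,2,2,1,2,0,1 for degrees 0…10.
[t^10] = 1·1 + 1·1 + 1·2 + 1·1 = 5.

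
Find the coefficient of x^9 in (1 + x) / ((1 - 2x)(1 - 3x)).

77196

Partial fractions give a closed form: a_n = (-3)·2^n + (4)·3^n.
At n = 9: a_9 = 77196.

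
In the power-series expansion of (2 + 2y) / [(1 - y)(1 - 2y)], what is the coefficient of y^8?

1532

Partial fractions give a closed form: a_n = (-4)·1^n + (6)·2^n.
At n = 8: a_8 = 1532.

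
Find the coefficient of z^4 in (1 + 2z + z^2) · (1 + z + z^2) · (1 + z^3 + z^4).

5

(1 + 2z + z^2) has coefficients 1,2,1 for degrees 0…2.
(1 + z + z^2) has coefficients 1,1,1,0,0 for degrees 0…4.
Finally multiplying by (1 + z^3 + z^4), the product of all factors after the first has coefficients 1,1,1,1,2 for degrees 0…4.
[z^4] = 1·2 + 2·1 + 1·1 = 5.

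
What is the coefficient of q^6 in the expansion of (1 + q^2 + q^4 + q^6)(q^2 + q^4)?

2

(1 + q^2 + q^4 + q^6) has coefficients 1,0,1,0,1,0,1 for degrees 0…6.
(q^2 + q^4) has coefficients 0,0,1,0,1,0,0 for degrees 0…6.
[q^6] = 1·0 + 1·1 + 1·1 + 1·0 = 2.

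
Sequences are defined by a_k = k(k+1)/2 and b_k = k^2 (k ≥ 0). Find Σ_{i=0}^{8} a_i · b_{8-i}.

714

Write out a_i and b_{8-i} for i = 0,…,8 and sum the products.
Σ = 0·64 + 1·49 + 3·36 + 6·25 + 10·16 + 15·9 + 21·4 + 28·1 + 36·0 = 714.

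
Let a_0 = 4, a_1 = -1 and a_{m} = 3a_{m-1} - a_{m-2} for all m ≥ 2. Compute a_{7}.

-953

The ordinary generating function has denominator 1 - 3q + q^2.
Iterating the recurrence: a_0,…,a_{7} = 4, -1, -7, -20, -53, -139, -364, -953.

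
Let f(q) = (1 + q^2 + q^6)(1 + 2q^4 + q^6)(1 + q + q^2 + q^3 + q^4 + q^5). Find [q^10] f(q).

(1 + q^2 + q^6) has coefficients 1,0,1,0,0,0,1 for degrees 0…6.
(1 + 2q^4 + q^6) has coefficients 1,0,0,0,2,0,1,0,0,0,0 for degrees 0…10.
Finally multiplying by (1 + q + q^2 + q^3 + q^4 + q^5), the product of all factors after the first has coefficients 1,1,1,1,3,3,3,3,3,3,1 for degrees 0…10.
[q^10] = 1·1 + 1·3 + 1·3 = 7.

7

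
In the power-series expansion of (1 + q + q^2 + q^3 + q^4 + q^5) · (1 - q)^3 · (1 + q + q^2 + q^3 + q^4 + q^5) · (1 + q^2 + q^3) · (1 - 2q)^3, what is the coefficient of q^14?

(1 + q + q^2 + q^3 + q^4 + q^5) has coefficients 1,1,1,1,1,1 for degrees 0…5.
(1 - q)^3 has coefficients 1,-3,3,-1,0,0,0,0,0,0,0,0,0,0,0 for degrees 0…14.
Multiplying by (1 + q + q^2 + q^3 + q^4 + q^5) gives running coefficients 1,-2,1,0,0,0,-1,2,-1,0,0,0,0,0,0 for degrees 0…14.
Multiplying by (1 + q^2 + q^3) gives running coefficients 1,-2,2,-1,-1,1,-1,2,-2,1,1,-1,0,0,0 for degrees 0…14.
Finally multiplying by (1 - 2q)^3, the product of all factors after the first has coefficients 1,-8,26,-45,45,-21,-11,28,-34,45,-45,21,10,-20,8 for degrees 0…14.
[q^14] = 1·8 + 1·(-20) + 1·10 + 1·21 + 1·(-45) + 1·45 = 19.

19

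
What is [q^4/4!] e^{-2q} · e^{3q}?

The EGF product rule gives c_4 = Σ_{k_1+k_2=4} C(4; k_1,k_2) · ∏ g_i(k_i), where e^{-2q} gives (-2)^k; e^{3q} gives (3)^k.
g_1(k) for k = 0…4: 1, -2, 4, -8, 16.
g_2(k) for k = 0…4: 1, 3, 9, 27, 81.
c_4 = Σ_k C(4,k)·g_1(k)·g_2(4−k) = 1·1·81 + 4·(-2)·27 + 6·4·9 + 4·(-8)·3 + 1·16·1 = 81 − 216 + 216 − 96 + 16 = 1.

1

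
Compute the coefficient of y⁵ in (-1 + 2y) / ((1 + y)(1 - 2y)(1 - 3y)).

Partial fractions give a closed form: a_n = (-1/4)·(-1)^n + (-3/4)·3^n.
At n = 5: a_5 = -182.

-182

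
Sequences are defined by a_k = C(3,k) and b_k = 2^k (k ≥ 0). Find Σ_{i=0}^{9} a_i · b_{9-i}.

Write out a_i and b_{9-i} for i = 0,…,9 and sum the products.
Σ = 1·512 + 3·256 + 3·128 + 1·64 + 0·32 + 0·16 + 0·8 + 0·4 + 0·2 + 0·1 = 1728.

1728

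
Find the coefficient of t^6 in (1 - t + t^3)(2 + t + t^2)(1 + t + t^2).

(1 - t + t^3) has coefficients 1,-1,0,1 for degrees 0…3.
(2 + t + t^2) has coefficients 2,1,1,0,0,0,0 for degrees 0…6.
Finally multiplying by (1 + t + t^2), the product of all factors after the first has coefficients 2,3,4,2,1,0,0 for degrees 0…6.
[t^6] = 1·0 − 1·0 + 1·2 = 2.

2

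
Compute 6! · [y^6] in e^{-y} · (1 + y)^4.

The EGF product rule gives c_6 = Σ_{k_1+k_2=6} C(6; k_1,k_2) · ∏ g_i(k_i), where e^{-y} gives (-1)^k; (1+y)^4 gives the falling factorial (4)_k.
g_1(k) for k = 0…6: 1, -1, 1, -1, 1, -1, 1.
g_2(k) for k = 0…6: 1, 4, 12, 24, 24, 0, 0.
c_6 = Σ_k C(6,k)·g_1(k)·g_2(6−k) = 15·1·24 + 20·(-1)·24 + 15·1·12 + 6·(-1)·4 + 1·1·1 = 360 − 480 + 180 − 24 + 1 = 37.

37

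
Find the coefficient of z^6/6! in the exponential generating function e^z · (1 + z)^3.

The EGF product rule gives c_6 = Σ_{k_1+k_2=6} C(6; k_1,k_2) · ∏ g_i(k_i), where e^z gives (1)^k; (1+z)^3 gives the falling factorial (3)_k.
g_1(k) for k = 0…6: 1, 1, 1, 1, 1, 1, 1.
g_2(k) for k = 0…6: 1, 3, 6, 6, 0, 0, 0.
c_6 = Σ_k C(6,k)·g_1(k)·g_2(6−k) = 20·1·6 + 15·1·6 + 6·1·3 + 1·1·1 = 120 + 90 + 18 + 1 = 229.

229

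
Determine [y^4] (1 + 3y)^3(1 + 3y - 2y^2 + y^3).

(1 + 3y)^3 has coefficients 1,9,27,27 for degrees 0…3.
(1 + 3y - 2y^2 + y^3) has coefficients 1,3,-2,1,0 for degrees 0…4.
[y^4] = 1·0 + 9·1 + 27·(-2) + 27·3 = 36.

36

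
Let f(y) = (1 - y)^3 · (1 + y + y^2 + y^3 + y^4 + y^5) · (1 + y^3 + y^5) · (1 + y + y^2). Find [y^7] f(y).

(1 - y)^3 has coefficients 1,-3,3,-1 for degrees 0…3.
(1 + y + y^2 + y^3 + y^4 + y^5) has coefficients 1,1,1,1,1,1,0,0 for degrees 0…7.
Multiplying by (1 + y^3 + y^5) gives running coefficients 1,1,1,2,2,3,2,2 for degrees 0…7.
Finally multiplying by (1 + y + y^2), the product of all factors after the first has coefficients 1,2,3,4,5,7,7,7 for degrees 0…7.
[y^7] = 1·7 − 3·7 + 3·7 − 1·5 = 2.

2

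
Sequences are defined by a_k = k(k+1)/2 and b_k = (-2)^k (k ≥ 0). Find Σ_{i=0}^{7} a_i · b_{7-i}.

This is [x^7] in the product of the two ordinary generating functions.
Σ = 0·(-128) + 1·64 + 3·(-32) + 6·16 + 10·(-8) + 15·4 + 21·(-2) + 28·1 = 30.

30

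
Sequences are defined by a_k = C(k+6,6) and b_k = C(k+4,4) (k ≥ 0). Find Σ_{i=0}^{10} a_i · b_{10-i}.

This is [x^10] in the product of the two ordinary generating functions.
Σ = 1·1001 + 7·715 + 28·495 + 84·330 + 210·210 + 462·126 + 924·70 + 1716·35 + 3003·15 + 5005·5 + 8008·1 = 352716.

352716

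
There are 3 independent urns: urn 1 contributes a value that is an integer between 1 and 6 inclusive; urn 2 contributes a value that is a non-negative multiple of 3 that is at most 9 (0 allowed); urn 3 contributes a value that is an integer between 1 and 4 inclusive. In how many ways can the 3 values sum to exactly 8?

The generating function for the choices is (t + t^2 + t^3 + t^4 + t^5 + t^6)·(1 + t^3 + t^6 + t^9)·(t + t^2 + t^3 + t^4); the count is [t^8].
(t + t^2 + t^3 + t^4 + t^5 + t^6) has coefficients 0,1,1,1,1,1,1 for degrees 0…6.
(1 + t^3 + t^6 + t^9) has coefficients 1,0,0,1,0,0,1,0,0 for degrees 0…8.
Finally multiplying by (t + t^2 + t^3 + t^4), the product of all factors after the first has coefficients 0,1,1,1,2,1,1,2,1 for degrees 0…8.
[t^8] = 1·2 + 1·1 + 1·1 + 1·2 + 1·1 + 1·1 = 8.

8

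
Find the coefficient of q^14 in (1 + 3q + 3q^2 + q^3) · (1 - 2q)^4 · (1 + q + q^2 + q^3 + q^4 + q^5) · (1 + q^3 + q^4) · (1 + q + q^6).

(1 + 3q + 3q^2 + q^3) has coefficients 1,3,3,1 for degrees 0…3.
(1 - 2q)^4 has coefficients 1,-8,24,-32,16,0,0,0,0,0,0,0,0,0,0 for degrees 0…14.
Multiplying by (1 + q + q^2 + q^3 + q^4 + q^5) gives running coefficients 1,-7,17,-15,1,1,0,8,-16,16,0,0,0,0,0 for degrees 0…14.
Multiplying by (1 + q^3 + q^4) gives running coefficients 1,-7,17,-14,-5,11,2,-6,-14,17,8,-8,0,16,0 for degrees 0…14.
Finally multiplying by (1 + q + q^6), the product of all factors after the first has coefficients 1,-6,10,3,-19,6,14,-11,-3,-11,20,11,-6,10,2 for degrees 0…14.
[q^14] = 1·2 + 3·10 + 3·(-6) + 1·11 = 25.

25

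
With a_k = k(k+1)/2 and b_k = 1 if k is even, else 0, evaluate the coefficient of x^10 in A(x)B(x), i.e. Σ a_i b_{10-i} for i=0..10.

This is [x^10] in the product of the two ordinary generating functions.
Σ = 0·1 + 1·0 + 3·1 + 6·0 + 10·1 + 15·0 + 21·1 + 28·0 + 36·1 + 45·0 + 55·1 = 125.

125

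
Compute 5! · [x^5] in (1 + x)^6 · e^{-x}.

The EGF product rule gives c_5 = Σ_{k_1+k_2=5} C(5; k_1,k_2) · ∏ g_i(k_i), where (1+x)^6 gives the falling factorial (6)_k; e^{-x} gives (-1)^k.
g_1(k) for k = 0…5: 1, 6, 30, 120, 360, 720.
g_2(k) for k = 0…5: 1, -1, 1, -1, 1, -1.
c_5 = Σ_k C(5,k)·g_1(k)·g_2(5−k) = 1·1·(-1) + 5·6·1 + 10·30·(-1) + 10·120·1 + 5·360·(-1) + 1·720·1 = −1 + 30 − 300 + 1200 − 1800 + 720 = -151.

-151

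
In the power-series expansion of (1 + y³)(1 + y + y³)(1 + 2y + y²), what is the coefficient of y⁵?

(1 + y³) has coefficients 1,0,0,1 for degrees 0…3.
(1 + y + y³) has coefficients 1,1,0,1,0,0 for degrees 0…5.
Finally multiplying by (1 + 2y + y²), the product of all factors after the first has coefficients 1,3,3,2,2,1 for degrees 0…5.
[y⁵] = 1·1 + 1·3 = 4.

4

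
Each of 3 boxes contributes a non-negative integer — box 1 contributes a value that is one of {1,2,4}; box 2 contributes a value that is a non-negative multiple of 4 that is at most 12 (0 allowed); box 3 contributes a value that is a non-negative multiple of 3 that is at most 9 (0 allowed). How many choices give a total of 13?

3

The generating function for the choices is (t + t² + t⁴)·(1 + t⁴ + t⁸ + t¹²)·(1 + t³ + t⁶ + t⁹); the count is [t¹³].
(t + t² + t⁴) has coefficients 0,1,1,0,1 for degrees 0…4.
(1 + t⁴ + t⁸ + t¹²) has coefficients 1,0,0,0,1,0,0,0,1,0,0,0,1,0 for degrees 0…13.
Finally multiplying by (1 + t³ + t⁶ + t⁹), the product of all factors after the first has coefficients 1,0,0,1,1,0,1,1,1,1,1,1,1,1 for degrees 0…13.
[t¹³] = 1·1 + 1·1 + 1·1 = 3.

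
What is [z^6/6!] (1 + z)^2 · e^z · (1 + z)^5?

37633

The EGF product rule gives c_6 = Σ_{k_1+k_2+k_3=6} C(6; k_1,k_2,k_3) · ∏ g_i(k_i), where (1+z)^2 gives the falling factorial (2)_k; e^z gives (1)^k; (1+z)^5 gives the falling factorial (5)_k.
g_1(k) for k = 0…6: 1, 2, 2, 0, 0, 0, 0.
g_2(k) for k = 0…6: 1, 1, 1, 1, 1, 1, 1.
g_3(k) for k = 0…6: 1, 5, 20, 60, 120, 120, 0.
First combine the last two factors: h(k) = Σ_j C(k,j)·g_2(j)·g_3(k−j) for k = 0…6: 1, 6, 31, 136, 501, 1546, 4051.
c_6 = Σ_k C(6,k)·g_1(k)·h(6−k) = 1·1·4051 + 6·2·1546 + 15·2·501 = 4051 + 18552 + 15030 = 37633.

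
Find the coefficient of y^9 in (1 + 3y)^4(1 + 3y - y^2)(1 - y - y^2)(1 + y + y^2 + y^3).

(1 + 3y)^4 has coefficients 1,12,54,108,81 for degrees 0…4.
(1 + 3y - y^2) has coefficients 1,3,-1,0,0,0,0,0,0,0 for degrees 0…9.
Multiplying by (1 - y - y^2) gives running coefficients 1,2,-5,-2,1,0,0,0,0,0 for degrees 0…9.
Finally multiplying by (1 + y + y^2 + y^3), the product of all factors after the first has coefficients 1,3,-2,-4,-4,-6,-1,1,0,0 for degrees 0…9.
[y^9] = 1·0 + 12·0 + 54·1 + 108·(-1) + 81·(-6) = -540.

-540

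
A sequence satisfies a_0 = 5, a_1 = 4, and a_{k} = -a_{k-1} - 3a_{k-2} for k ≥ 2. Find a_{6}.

-79

The ordinary generating function has denominator 1 + x + 3x^2.
Iterating the recurrence: a_0,…,a_{6} = 5, 4, -19, 7, 50, -71, -79.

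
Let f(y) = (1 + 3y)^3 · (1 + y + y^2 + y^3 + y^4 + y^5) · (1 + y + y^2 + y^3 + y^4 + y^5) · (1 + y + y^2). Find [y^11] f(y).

(1 + 3y)^3 has coefficients 1,9,27,27 for degrees 0…3.
(1 + y + y^2 + y^3 + y^4 + y^5) has coefficients 1,1,1,1,1,1,0,0,0,0,0,0 for degrees 0…11.
Multiplying by (1 + y + y^2 + y^3 + y^4 + y^5) gives running coefficients 1,2,3,4,5,6,5,4,3,2,1,0 for degrees 0…11.
Finally multiplying by (1 + y + y^2), the product of all factors after the first has coefficients 1,3,6,9,12,15,16,15,12,9,6,3 for degrees 0…11.
[y^11] = 1·3 + 9·6 + 27·9 + 27·12 = 624.

624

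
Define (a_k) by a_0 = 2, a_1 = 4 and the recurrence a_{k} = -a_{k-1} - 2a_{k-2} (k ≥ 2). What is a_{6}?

-16

The ordinary generating function has denominator 1 + x + 2x^2.
Iterating the recurrence: a_0,…,a_{6} = 2, 4, -8, 0, 16, -16, -16.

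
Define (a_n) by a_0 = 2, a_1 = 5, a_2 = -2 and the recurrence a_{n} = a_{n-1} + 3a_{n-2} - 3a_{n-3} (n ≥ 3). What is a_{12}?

-1454

The ordinary generating function has denominator 1 - q - 3q^2 + 3q^3.
Iterating the recurrence: a_0,…,a_{12} = 2, 5, -2, 7, -14, 13, -50, 31, -158, 85, -482, 247, -1454.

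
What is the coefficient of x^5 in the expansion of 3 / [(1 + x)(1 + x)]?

-18

The denominator gives the recurrence a_n = −2a_(n−1) − a_(n−2) for n ≥ 2; the numerator fixes a_0 = 3, a_1 = -6.
Iterating: 3, -6, 9, -12, 15, -18, so a_5 = -18.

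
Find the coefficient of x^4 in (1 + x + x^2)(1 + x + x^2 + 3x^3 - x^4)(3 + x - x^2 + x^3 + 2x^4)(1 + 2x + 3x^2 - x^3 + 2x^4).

78

(1 + x + x^2) has coefficients 1,1,1 for degrees 0…2.
(1 + x + x^2 + 3x^3 - x^4) has coefficients 1,1,1,3,-1 for degrees 0…4.
Multiplying by (3 + x - x^2 + x^3 + 2x^4) gives running coefficients 3,4,3,10,2 for degrees 0…4.
Finally multiplying by (1 + 2x + 3x^2 - x^3 + 2x^4), the product of all factors after the first has coefficients 3,10,20,25,33 for degrees 0…4.
[x^4] = 1·33 + 1·25 + 1·20 = 78.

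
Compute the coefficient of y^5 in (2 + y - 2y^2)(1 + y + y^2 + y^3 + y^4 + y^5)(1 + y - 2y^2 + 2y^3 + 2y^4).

8

(2 + y - 2y^2) has coefficients 2,1,-2 for degrees 0…2.
(1 + y + y^2 + y^3 + y^4 + y^5) has coefficients 1,1,1,1,1,1 for degrees 0…5.
Finally multiplying by (1 + y - 2y^2 + 2y^3 + 2y^4), the product of all factors after the first has coefficients 1,2,0,2,4,4 for degrees 0…5.
[y^5] = 2·4 + 1·4 − 2·2 = 8.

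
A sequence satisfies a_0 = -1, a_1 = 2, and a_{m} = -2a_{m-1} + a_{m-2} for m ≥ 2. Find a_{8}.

The ordinary generating function has denominator 1 + 2t - t^2.
Iterating the recurrence: a_0,…,a_{8} = -1, 2, -5, 12, -29, 70, -169, 408, -985.

-985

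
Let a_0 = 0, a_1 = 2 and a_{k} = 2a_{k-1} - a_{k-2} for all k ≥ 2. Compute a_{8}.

16

The ordinary generating function has denominator 1 - 2z + z^2.
Iterating the recurrence: a_0,…,a_{8} = 0, 2, 4, 6, 8, 10, 12, 14, 16.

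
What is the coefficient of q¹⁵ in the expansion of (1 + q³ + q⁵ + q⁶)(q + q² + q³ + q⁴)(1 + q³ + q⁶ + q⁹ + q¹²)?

5

(1 + q³ + q⁵ + q⁶) has coefficients 1,0,0,1,0,1,1 for degrees 0…6.
(q + q² + q³ + q⁴) has coefficients 0,1,1,1,1,0,0,0,0,0,0,0,0,0,0,0 for degrees 0…15.
Finally multiplying by (1 + q³ + q⁶ + q⁹ + q¹²), the product of all factors after the first has coefficients 0,1,1,1,2,1,1,2,1,1,2,1,1,2,1,1 for degrees 0…15.
[q¹⁵] = 1·1 + 1·1 + 1·2 + 1·1 = 5.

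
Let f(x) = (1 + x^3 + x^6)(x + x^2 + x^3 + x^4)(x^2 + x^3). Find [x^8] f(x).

(1 + x^3 + x^6) has coefficients 1,0,0,1,0,0,1 for degrees 0…6.
(x + x^2 + x^3 + x^4) has coefficients 0,1,1,1,1,0,0,0,0 for degrees 0…8.
Finally multiplying by (x^2 + x^3), the product of all factors after the first has coefficients 0,0,0,1,2,2,2,1,0 for degrees 0…8.
[x^8] = 1·0 + 1·2 + 1·0 = 2.

2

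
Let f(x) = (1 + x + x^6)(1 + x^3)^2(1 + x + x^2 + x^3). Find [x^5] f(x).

(1 + x + x^6) has coefficients 1,1,0,0,0,0 for degrees 0…5.
(1 + x^3)^2 has coefficients 1,0,0,2,0,0 for degrees 0…5.
Finally multiplying by (1 + x + x^2 + x^3), the product of all factors after the first has coefficients 1,1,1,3,2,2 for degrees 0…5.
[x^5] = 1·2 + 1·2 = 4.

4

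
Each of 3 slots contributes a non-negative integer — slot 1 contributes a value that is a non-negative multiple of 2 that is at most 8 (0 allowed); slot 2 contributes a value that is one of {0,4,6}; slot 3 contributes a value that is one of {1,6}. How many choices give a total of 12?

3

The generating function for the choices is (1 + x^2 + x^4 + x^6 + x^8)·(1 + x^4 + x^6)·(x + x^6); the count is [x^12].
(1 + x^2 + x^4 + x^6 + x^8) has coefficients 1,0,1,0,1,0,1,0,1 for degrees 0…8.
(1 + x^4 + x^6) has coefficients 1,0,0,0,1,0,1,0,0,0,0,0,0 for degrees 0…12.
Finally multiplying by (x + x^6), the product of all factors after the first has coefficients 0,1,0,0,0,1,1,1,0,0,1,0,1 for degrees 0…12.
[x^12] = 1·1 + 1·1 + 1·0 + 1·1 + 1·0 = 3.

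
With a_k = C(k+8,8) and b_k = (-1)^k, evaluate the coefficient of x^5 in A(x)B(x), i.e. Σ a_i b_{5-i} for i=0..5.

This is [x^5] in the product of the two ordinary generating functions.
Σ = 1·(-1) + 9·1 + 45·(-1) + 165·1 + 495·(-1) + 1287·1 = 920.

920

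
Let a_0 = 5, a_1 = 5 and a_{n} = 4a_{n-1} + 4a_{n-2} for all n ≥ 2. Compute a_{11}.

The ordinary generating function has denominator 1 - 4x - 4x^2.
Iterating the recurrence: a_0,…,a_{11} = 5, 5, 40, 180, 880, 4240, 20480, 98880, 477440, 2305280, 11130880, 53744640.

53744640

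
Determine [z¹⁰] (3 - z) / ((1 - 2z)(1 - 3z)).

467272

Partial fractions give a closed form: a_n = (-5)·2^n + (8)·3^n.
At n = 10: a_10 = 467272.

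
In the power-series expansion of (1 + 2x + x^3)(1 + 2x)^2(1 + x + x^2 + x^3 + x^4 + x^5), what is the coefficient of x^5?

(1 + 2x + x^3) has coefficients 1,2,0,1 for degrees 0…3.
(1 + 2x)^2 has coefficients 1,4,4,0,0,0 for degrees 0…5.
Finally multiplying by (1 + x + x^2 + x^3 + x^4 + x^5), the product of all factors after the first has coefficients 1,5,9,9,9,9 for degrees 0…5.
[x^5] = 1·9 + 2·9 + 1·9 = 36.

36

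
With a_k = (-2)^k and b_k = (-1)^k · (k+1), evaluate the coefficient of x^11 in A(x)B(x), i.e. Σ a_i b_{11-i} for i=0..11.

Write out a_i and b_{11-i} for i = 0,…,11 and sum the products.
Σ = 1·(-12) − 2·11 + 4·(-10) − 8·9 + 16·(-8) − 32·7 + 64·(-6) − 128·5 + 256·(-4) − 512·3 + 1024·(-2) − 2048·1 = -8178.

-8178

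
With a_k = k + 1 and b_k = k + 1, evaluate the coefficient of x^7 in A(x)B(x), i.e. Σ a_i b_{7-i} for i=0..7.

Write out a_i and b_{7-i} for i = 0,…,7 and sum the products.
Σ = 1·8 + 2·7 + 3·6 + 4·5 + 5·4 + 6·3 + 7·2 + 8·1 = 120.

120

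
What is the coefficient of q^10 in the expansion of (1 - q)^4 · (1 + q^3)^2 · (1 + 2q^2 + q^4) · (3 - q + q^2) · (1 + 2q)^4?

(1 - q)^4 has coefficients 1,-4,6,-4,1 for degrees 0…4.
(1 + q^3)^2 has coefficients 1,0,0,2,0,0,1,0,0,0,0 for degrees 0…10.
Multiplying by (1 + 2q^2 + q^4) gives running coefficients 1,0,2,2,1,4,1,2,2,0,1 for degrees 0…10.
Multiplying by (3 - q + q^2) gives running coefficients 3,-1,7,4,3,13,0,9,5,0,5 for degrees 0…10.
Finally multiplying by (1 + 2q)^4, the product of all factors after the first has coefficients 3,23,71,132,219,341,416,481,541,464,413 for degrees 0…10.
[q^10] = 1·413 − 4·464 + 6·541 − 4·481 + 1·416 = 295.

295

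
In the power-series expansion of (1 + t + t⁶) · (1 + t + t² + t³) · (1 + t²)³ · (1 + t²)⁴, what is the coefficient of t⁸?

(1 + t + t⁶) has coefficients 1,1,0,0,0,0,1 for degrees 0…6.
(1 + t + t² + t³) has coefficients 1,1,1,1,0,0,0,0,0 for degrees 0…8.
Multiplying by (1 + t²)³ gives running coefficients 1,1,4,4,6,6,4,4,1 for degrees 0…8.
Finally multiplying by (1 + t²)⁴, the product of all factors after the first has coefficients 1,1,8,8,28,28,56,56,70 for degrees 0…8.
[t⁸] = 1·70 + 1·56 + 1·8 = 134.

134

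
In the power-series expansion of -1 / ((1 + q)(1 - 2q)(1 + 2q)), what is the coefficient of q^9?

341

The denominator gives the recurrence a_n = −a_(n−1) + 4a_(n−2) + 4a_(n−3) for n ≥ 3; the numerator fixes a_0 = -1, a_1 = 1, a_2 = -5.
Iterating: -1, 1, -5, 5, -21, 21, -85, 85, -341, 341, so a_9 = 341.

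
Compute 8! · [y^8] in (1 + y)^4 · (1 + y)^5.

362880

The EGF product rule gives c_8 = Σ_{k_1+k_2=8} C(8; k_1,k_2) · ∏ g_i(k_i), where (1+y)^4 gives the falling factorial (4)_k; (1+y)^5 gives the falling factorial (5)_k.
g_1(k) for k = 0…8: 1, 4, 12, 24, 24, 0, 0, 0, 0.
g_2(k) for k = 0…8: 1, 5, 20, 60, 120, 120, 0, 0, 0.
c_8 = Σ_k C(8,k)·g_1(k)·g_2(8−k) = 56·24·120 + 70·24·120 = 161280 + 201600 = 362880.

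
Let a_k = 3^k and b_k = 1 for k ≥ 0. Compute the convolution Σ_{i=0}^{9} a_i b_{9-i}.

Write out a_i and b_{9-i} for i = 0,…,9 and sum the products.
Σ = 1·1 + 3·1 + 9·1 + 27·1 + 81·1 + 243·1 + 729·1 + 2187·1 + 6561·1 + 19683·1 = 29524.

29524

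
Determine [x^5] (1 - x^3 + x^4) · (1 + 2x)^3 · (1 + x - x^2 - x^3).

(1 - x^3 + x^4) has coefficients 1,0,0,-1,1 for degrees 0…4.
(1 + 2x)^3 has coefficients 1,6,12,8,0,0 for degrees 0…5.
Finally multiplying by (1 + x - x^2 - x^3), the product of all factors after the first has coefficients 1,7,17,13,-10,-20 for degrees 0…5.
[x^5] = 1·(-20) − 1·17 + 1·7 = -30.

-30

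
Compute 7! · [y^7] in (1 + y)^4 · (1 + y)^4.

40320

The EGF product rule gives c_7 = Σ_{k_1+k_2=7} C(7; k_1,k_2) · ∏ g_i(k_i), where (1+y)^4 gives the falling factorial (4)_k; (1+y)^4 gives the falling factorial (4)_k.
g_1(k) for k = 0…7: 1, 4, 12, 24, 24, 0, 0, 0.
g_2(k) for k = 0…7: 1, 4, 12, 24, 24, 0, 0, 0.
c_7 = Σ_k C(7,k)·g_1(k)·g_2(7−k) = 35·24·24 + 35·24·24 = 20160 + 20160 = 40320.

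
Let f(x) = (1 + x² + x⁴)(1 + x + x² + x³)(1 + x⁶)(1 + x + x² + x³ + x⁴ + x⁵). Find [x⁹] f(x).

12

(1 + x² + x⁴) has coefficients 1,0,1,0,1 for degrees 0…4.
(1 + x + x² + x³) has coefficients 1,1,1,1,0,0,0,0,0,0 for degrees 0…9.
Multiplying by (1 + x⁶) gives running coefficients 1,1,1,1,0,0,1,1,1,1 for degrees 0…9.
Finally multiplying by (1 + x + x² + x³ + x⁴ + x⁵), the product of all factors after the first has coefficients 1,2,3,4,4,4,4,4,4,4 for degrees 0…9.
[x⁹] = 1·4 + 1·4 + 1·4 = 12.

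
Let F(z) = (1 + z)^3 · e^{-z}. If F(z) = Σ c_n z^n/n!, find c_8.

The EGF product rule gives c_8 = Σ_{k_1+k_2=8} C(8; k_1,k_2) · ∏ g_i(k_i), where (1+z)^3 gives the falling factorial (3)_k; e^{-z} gives (-1)^k.
g_1(k) for k = 0…8: 1, 3, 6, 6, 0, 0, 0, 0, 0.
g_2(k) for k = 0…8: 1, -1, 1, -1, 1, -1, 1, -1, 1.
c_8 = Σ_k C(8,k)·g_1(k)·g_2(8−k) = 1·1·1 + 8·3·(-1) + 28·6·1 + 56·6·(-1) = 1 − 24 + 168 − 336 = -191.

-191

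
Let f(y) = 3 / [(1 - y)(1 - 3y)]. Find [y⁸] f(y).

Partial fractions give a closed form: a_n = (-3/2)·1^n + (9/2)·3^n.
At n = 8: a_8 = 29523.

29523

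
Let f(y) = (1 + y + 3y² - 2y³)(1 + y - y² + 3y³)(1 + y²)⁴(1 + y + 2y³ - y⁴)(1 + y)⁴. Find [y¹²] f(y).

1043

(1 + y + 3y² - 2y³) has coefficients 1,1,3,-2 for degrees 0…3.
(1 + y - y² + 3y³) has coefficients 1,1,-1,3,0,0,0,0,0,0,0,0,0 for degrees 0…12.
Multiplying by (1 + y²)⁴ gives running coefficients 1,1,3,7,2,18,-2,22,-3,13,-1,3,0 for degrees 0…12.
Multiplying by (1 + y + 2y³ - y⁴) gives running coefficients 1,2,4,12,10,25,27,17,53,-12,58,-26,32 for degrees 0…12.
Finally multiplying by (1 + y)⁴, the product of all factors after the first has coefficients 1,6,18,44,91,155,239,327,393,435,423,363,281 for degrees 0…12.
[y¹²] = 1·281 + 1·363 + 3·423 − 2·435 = 1043.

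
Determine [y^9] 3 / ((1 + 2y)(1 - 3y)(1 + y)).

Partial fractions give a closed form: a_n = (12/5)·(-2)^n + (27/20)·3^n + (-3/4)·(-1)^n.
At n = 9: a_9 = 25344.

25344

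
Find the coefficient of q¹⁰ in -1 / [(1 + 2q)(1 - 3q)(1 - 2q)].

Partial fractions give a closed form: a_n = (-1/5)·(-2)^n + (-9/5)·3^n + (1)·2^n.
At n = 10: a_10 = -105469.

-105469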